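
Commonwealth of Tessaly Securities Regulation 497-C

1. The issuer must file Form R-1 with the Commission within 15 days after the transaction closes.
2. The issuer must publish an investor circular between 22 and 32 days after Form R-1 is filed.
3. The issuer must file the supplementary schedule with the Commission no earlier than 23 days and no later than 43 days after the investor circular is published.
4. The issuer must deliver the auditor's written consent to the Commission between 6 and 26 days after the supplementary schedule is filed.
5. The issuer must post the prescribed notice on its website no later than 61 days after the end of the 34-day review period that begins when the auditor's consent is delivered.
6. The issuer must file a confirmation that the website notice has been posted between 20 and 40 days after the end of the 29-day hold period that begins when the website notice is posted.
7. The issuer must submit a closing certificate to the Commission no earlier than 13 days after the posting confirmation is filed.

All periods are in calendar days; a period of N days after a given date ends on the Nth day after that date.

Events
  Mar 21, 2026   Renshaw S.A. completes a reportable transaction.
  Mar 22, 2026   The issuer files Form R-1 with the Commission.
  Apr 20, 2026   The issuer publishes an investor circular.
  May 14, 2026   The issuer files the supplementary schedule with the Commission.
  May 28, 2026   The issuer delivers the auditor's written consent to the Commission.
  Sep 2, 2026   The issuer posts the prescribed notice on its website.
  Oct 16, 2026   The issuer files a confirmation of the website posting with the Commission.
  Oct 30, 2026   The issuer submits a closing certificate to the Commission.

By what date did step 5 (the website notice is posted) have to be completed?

The auditor's consent is delivered on May 28, 2026; the 34-day review period therefore ends Jul 1, 2026, and step 5 runs from that date. 61 days after Jul 1, 2026 is Aug 31, 2026.

Aug 31, 2026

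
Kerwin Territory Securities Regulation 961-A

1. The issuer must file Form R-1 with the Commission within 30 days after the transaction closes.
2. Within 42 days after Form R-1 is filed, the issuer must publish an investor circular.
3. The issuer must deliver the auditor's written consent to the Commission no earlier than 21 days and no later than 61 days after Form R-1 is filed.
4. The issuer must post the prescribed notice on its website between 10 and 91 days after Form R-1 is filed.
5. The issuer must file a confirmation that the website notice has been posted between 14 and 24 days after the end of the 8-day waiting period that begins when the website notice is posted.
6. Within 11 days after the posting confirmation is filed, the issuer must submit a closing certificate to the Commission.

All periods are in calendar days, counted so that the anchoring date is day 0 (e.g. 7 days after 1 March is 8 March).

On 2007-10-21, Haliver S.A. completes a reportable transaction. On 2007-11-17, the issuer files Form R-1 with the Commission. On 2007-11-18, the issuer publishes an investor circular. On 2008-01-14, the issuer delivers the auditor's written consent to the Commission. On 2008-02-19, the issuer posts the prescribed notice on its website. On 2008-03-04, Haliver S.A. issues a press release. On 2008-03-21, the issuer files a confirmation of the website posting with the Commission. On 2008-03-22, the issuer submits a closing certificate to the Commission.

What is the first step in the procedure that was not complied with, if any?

Step 4

Step 1: 30 days after 2007-10-21 (when the transaction closes) is 2007-11-20; 2007-11-17 is within that limit.
Step 2: 42 days after 2007-11-17 (when Form R-1 is filed) is 2007-12-29; 2007-11-18 is within that limit.
Step 3: the window is 21–61 days after 2007-11-17 (when Form R-1 is filed), so 2007-12-08 through 2008-01-17; done 2008-01-14, which is between those dates.
Step 4: the window is 10–91 days after 2007-11-17 (when Form R-1 is filed), so 2007-11-27 through 2008-02-16; 2008-02-19 is 3 days past the end of the window.
The procedure was therefore not followed at step 4.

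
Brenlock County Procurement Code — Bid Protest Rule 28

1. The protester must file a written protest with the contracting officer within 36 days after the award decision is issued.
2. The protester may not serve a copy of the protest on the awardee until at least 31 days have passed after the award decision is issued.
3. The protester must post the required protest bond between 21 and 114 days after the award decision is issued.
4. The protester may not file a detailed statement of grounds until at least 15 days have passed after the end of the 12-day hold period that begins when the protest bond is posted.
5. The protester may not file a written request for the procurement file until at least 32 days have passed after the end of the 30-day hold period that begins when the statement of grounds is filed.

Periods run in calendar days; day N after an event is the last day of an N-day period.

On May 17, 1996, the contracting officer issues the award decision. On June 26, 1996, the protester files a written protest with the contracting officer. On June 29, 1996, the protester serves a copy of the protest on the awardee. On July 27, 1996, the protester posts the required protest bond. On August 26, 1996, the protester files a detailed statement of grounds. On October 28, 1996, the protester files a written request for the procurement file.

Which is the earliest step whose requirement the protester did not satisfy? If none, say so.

Step 1 — counting 36 days from May 17, 1996 (when the award decision is issued) gives a deadline of June 22, 1996; done June 26, 1996 — 4 days late.
The procedure was therefore not followed at step 1.

Step 1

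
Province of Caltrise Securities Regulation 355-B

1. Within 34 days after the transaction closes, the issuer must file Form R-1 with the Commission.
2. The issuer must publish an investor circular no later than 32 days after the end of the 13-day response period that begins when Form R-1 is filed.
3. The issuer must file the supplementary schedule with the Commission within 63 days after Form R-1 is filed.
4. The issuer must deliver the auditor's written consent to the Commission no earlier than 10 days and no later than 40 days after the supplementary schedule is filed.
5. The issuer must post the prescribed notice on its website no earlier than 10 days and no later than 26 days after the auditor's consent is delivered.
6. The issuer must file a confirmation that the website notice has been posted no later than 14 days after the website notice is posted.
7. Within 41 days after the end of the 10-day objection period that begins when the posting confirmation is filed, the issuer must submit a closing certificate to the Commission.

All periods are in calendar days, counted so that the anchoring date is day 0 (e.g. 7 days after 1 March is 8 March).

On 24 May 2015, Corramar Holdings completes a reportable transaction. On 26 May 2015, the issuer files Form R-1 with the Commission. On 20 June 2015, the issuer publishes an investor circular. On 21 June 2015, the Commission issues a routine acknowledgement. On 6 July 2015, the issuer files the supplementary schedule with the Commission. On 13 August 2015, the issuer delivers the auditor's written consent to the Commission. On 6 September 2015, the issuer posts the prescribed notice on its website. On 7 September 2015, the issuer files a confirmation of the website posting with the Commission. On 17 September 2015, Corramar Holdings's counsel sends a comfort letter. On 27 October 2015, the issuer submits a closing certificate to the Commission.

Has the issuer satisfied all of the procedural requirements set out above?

Yes

Step 1: 34 days after 24 May 2015 (when the transaction closes) is 27 June 2015; completed 26 May 2015, before the deadline.
Step 2: 32 days after 8 June 2015 (end of the 13-day response period, which began when Form R-1 is filed on 26 May 2015) is 10 July 2015; completed 20 June 2015, before the deadline.
Step 3: 63 days after 26 May 2015 (when Form R-1 is filed) is 28 July 2015; 6 July 2015 is within that limit.
Step 4: the window is 10–40 days after 6 July 2015 (when the supplementary schedule is filed), so 16 July 2015 through 15 August 2015; done 13 August 2015 — within the window.
Step 5: the window is 10–26 days after 13 August 2015 (when the auditor's consent is delivered), so 23 August 2015 through 8 September 2015; done 6 September 2015, which is between those dates.
Step 6: 14 days after 6 September 2015 (when the website notice is posted) is 20 September 2015; completed 7 September 2015, before the deadline.
Step 7: 41 days after 17 September 2015 (end of the 10-day objection period, which began when the posting confirmation is filed on 7 September 2015) is 28 October 2015; done 27 October 2015 — timely.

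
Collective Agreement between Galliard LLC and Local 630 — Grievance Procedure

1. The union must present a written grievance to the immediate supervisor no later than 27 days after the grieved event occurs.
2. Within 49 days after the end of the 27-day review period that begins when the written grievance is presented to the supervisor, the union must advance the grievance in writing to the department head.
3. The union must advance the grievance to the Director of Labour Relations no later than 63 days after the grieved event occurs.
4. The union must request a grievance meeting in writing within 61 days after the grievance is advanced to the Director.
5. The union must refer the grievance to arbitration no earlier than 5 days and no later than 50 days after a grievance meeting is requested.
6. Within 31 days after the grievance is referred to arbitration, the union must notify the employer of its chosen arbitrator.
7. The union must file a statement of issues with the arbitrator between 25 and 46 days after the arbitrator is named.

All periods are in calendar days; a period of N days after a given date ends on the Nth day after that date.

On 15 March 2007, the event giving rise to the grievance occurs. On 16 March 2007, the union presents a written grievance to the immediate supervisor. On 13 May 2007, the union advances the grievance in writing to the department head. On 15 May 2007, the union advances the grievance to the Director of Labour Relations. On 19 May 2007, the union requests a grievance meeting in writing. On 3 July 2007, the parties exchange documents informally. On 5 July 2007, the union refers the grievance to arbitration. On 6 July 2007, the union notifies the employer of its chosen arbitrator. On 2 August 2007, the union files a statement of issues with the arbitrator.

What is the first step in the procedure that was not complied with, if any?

Step 1: 27 days after 15 March 2007 (when the grieved event occurs) is 11 April 2007; done 16 March 2007 — timely.
Step 2: 49 days after 12 April 2007 (end of the 27-day review period, which began when the written grievance is presented to the supervisor on 16 March 2007) is 31 May 2007; done 13 May 2007 — timely.
Step 3: 63 days after 15 March 2007 (when the grieved event occurs) is 17 May 2007; completed 15 May 2007, before the deadline.
Step 4: 61 days after 15 May 2007 (when the grievance is advanced to the Director) is 15 July 2007; completed 19 May 2007, before the deadline.
Step 5: the window is 5–50 days after 19 May 2007 (when a grievance meeting is requested), so 24 May 2007 through 8 July 2007; 5 July 2007 falls inside that range.
Step 6: 31 days after 5 July 2007 (when the grievance is referred to arbitration) is 5 August 2007; completed 6 July 2007, before the deadline.
Step 7: the window is 25–46 days after 6 July 2007 (when the arbitrator is named), so 31 July 2007 through 21 August 2007; done 2 August 2007 — within the window.

None — every step was satisfied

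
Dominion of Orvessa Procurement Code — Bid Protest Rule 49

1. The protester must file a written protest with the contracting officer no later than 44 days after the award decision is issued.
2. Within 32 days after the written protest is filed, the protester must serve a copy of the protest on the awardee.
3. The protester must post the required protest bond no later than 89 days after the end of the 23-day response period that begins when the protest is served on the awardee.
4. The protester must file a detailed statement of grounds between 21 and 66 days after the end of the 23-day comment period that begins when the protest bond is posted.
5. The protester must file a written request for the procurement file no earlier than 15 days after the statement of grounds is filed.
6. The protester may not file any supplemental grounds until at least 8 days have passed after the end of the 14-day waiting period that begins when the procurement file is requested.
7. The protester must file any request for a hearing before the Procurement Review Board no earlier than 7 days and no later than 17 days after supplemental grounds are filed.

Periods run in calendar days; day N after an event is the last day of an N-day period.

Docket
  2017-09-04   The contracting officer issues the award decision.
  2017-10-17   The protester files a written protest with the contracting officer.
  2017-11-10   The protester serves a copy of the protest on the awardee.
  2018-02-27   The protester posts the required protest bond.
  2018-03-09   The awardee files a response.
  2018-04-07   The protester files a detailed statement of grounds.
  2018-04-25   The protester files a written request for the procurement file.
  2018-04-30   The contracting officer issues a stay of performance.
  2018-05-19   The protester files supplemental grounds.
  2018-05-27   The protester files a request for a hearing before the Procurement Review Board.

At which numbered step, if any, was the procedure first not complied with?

Step 4

Step 1 — counting 44 days from 2017-09-04 (when the award decision is issued) gives a deadline of 2017-10-18; completed 2017-10-17, before the deadline.
Step 2 — counting 32 days from 2017-10-17 (when the written protest is filed) gives a deadline of 2017-11-18; completed 2017-11-10, before the deadline.
Step 3 — counting 89 days from 2017-12-03 (end of the 23-day response period, which began when the protest is served on the awardee on 2017-11-10) gives a deadline of 2018-03-02; done 2018-02-27 — timely.
Step 4 — 21 and 66 days from 2018-03-22 (end of the 23-day comment period, which began when the protest bond is posted on 2018-02-27) are 2018-04-12 and 2018-05-27 respectively; done 2018-04-07 — 5 days before the window opened.
That is the first point of non-compliance.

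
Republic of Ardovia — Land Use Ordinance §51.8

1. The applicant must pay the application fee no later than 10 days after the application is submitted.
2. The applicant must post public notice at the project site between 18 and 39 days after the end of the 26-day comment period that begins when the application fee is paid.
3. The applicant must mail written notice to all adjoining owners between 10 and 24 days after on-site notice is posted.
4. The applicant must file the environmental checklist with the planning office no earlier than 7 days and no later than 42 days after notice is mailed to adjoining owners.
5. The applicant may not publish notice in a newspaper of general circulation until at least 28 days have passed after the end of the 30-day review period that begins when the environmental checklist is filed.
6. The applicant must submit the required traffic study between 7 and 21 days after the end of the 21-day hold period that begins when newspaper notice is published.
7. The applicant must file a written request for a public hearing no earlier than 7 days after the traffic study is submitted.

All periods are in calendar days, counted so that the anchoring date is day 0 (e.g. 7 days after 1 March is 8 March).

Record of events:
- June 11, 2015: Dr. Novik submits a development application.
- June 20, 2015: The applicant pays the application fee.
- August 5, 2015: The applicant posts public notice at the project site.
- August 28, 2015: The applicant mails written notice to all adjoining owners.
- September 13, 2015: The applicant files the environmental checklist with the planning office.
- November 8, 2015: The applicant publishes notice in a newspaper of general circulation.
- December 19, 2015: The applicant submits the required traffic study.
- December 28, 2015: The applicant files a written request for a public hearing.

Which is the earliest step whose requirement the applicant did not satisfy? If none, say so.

Step 5

(1) due by June 11, 2015 + 10 days = June 21, 2015; June 20, 2015 is within that limit.
(2) the permitted window runs from July 16, 2015 + 18 = August 3, 2015 to July 16, 2015 + 39 = August 24, 2015; August 5, 2015 falls inside that range.
(3) the permitted window runs from August 5, 2015 + 10 = August 15, 2015 to August 5, 2015 + 24 = August 29, 2015; August 28, 2015 falls inside that range.
(4) the permitted window runs from August 28, 2015 + 7 = September 4, 2015 to August 28, 2015 + 42 = October 9, 2015; done September 13, 2015 — within the window.
(5) permitted from October 13, 2015 + 28 days = November 10, 2015 onward; acted on November 8, 2015, 2 days prematurely.
The procedure was therefore not followed at step 5.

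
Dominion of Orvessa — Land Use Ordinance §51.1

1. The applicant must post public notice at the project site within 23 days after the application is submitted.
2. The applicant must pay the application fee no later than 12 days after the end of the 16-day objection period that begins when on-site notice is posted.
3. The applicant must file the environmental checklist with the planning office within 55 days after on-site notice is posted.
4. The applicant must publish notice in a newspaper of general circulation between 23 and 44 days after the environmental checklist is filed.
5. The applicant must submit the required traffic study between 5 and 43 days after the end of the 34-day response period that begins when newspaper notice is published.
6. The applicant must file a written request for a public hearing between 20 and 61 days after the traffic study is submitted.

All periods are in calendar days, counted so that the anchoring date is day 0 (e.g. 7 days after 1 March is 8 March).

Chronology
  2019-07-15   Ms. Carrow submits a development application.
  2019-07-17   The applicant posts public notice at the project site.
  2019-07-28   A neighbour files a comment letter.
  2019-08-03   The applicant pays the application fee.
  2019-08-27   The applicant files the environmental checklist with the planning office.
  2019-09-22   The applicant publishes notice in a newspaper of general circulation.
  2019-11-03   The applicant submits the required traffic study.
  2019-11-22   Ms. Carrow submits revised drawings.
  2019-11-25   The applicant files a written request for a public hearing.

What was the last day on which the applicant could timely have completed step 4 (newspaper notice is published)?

Step 4 runs from 2019-08-27, when the environmental checklist is filed. The window is 23–44 days after 2019-08-27; it closes on 2019-10-10.

2019-10-10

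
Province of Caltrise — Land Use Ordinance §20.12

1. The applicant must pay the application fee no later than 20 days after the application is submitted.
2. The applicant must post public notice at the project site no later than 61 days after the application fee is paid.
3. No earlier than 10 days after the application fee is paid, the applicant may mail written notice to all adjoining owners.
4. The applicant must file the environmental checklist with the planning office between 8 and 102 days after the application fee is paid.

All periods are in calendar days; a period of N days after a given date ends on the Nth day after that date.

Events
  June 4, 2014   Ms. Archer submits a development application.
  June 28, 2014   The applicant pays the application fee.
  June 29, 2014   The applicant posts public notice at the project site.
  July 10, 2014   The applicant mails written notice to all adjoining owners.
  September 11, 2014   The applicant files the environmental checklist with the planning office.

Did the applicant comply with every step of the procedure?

(1) due by June 4, 2014 + 20 days = June 24, 2014; not done until June 28, 2014, 4 days after the deadline.
Later steps need not be reached.

No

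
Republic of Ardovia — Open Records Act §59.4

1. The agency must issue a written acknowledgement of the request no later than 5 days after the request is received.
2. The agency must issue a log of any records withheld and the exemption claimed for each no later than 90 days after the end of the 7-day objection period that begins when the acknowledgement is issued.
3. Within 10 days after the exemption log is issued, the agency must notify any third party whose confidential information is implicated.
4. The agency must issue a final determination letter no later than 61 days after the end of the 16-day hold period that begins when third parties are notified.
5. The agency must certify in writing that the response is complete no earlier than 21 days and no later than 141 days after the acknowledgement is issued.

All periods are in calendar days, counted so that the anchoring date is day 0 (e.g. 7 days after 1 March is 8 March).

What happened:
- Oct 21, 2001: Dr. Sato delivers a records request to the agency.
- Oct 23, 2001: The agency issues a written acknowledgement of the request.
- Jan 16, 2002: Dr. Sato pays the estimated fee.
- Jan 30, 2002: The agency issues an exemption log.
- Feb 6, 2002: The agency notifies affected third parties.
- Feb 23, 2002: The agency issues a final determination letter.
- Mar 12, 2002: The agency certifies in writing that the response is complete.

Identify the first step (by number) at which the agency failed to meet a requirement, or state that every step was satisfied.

Step 2

Step 1 — counting 5 days from Oct 21, 2001 (when the request is received) gives a deadline of Oct 26, 2001; completed Oct 23, 2001, before the deadline.
Step 2 — counting 90 days from Oct 30, 2001 (end of the 7-day objection period, which began when the acknowledgement is issued on Oct 23, 2001) gives a deadline of Jan 28, 2002; done Jan 30, 2002 — 2 days late.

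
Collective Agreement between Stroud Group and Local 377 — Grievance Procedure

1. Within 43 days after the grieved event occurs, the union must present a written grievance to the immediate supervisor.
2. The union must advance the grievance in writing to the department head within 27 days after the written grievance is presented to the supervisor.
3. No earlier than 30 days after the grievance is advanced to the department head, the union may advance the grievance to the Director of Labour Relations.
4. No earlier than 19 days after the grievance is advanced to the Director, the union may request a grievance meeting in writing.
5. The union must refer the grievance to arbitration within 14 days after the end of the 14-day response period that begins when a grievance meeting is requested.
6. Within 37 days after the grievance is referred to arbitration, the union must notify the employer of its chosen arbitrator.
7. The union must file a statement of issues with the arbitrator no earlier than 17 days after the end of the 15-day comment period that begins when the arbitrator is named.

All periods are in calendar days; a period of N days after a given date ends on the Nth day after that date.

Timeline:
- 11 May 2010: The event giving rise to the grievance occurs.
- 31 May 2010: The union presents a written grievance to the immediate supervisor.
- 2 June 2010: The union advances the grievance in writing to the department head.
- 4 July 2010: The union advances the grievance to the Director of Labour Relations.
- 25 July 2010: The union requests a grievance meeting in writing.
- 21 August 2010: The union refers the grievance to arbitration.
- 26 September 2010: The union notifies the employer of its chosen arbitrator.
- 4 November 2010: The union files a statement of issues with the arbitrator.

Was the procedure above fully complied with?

Yes

(1) due by 11 May 2010 + 43 days = 23 June 2010; completed 31 May 2010, before the deadline.
(2) due by 31 May 2010 + 27 days = 27 June 2010; 2 June 2010 is within that limit.
(3) permitted from 2 June 2010 + 30 days = 2 July 2010 onward; done 4 July 2010 — permitted.
(4) permitted from 4 July 2010 + 19 days = 23 July 2010 onward; 25 July 2010 is on or after that date.
(5) due by 8 August 2010 + 14 days = 22 August 2010; done 21 August 2010 — timely.
(6) due by 21 August 2010 + 37 days = 27 September 2010; completed 26 September 2010, before the deadline.
(7) permitted from 11 October 2010 + 17 days = 28 October 2010 onward; done 4 November 2010, after the minimum wait.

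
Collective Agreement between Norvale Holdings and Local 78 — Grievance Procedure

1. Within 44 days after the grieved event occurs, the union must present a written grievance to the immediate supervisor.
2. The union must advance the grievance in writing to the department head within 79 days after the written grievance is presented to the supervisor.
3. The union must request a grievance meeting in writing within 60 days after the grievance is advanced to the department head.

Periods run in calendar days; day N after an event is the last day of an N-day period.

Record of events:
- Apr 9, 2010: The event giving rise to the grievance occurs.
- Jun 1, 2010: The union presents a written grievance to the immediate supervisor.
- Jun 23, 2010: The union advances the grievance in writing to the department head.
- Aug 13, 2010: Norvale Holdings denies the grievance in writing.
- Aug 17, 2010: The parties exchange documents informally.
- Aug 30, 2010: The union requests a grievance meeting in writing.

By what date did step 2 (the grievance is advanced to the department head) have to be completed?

Aug 19, 2010

Step 2 runs from Jun 1, 2010, when the written grievance is presented to the supervisor. 79 days after Jun 1, 2010 is Aug 19, 2010.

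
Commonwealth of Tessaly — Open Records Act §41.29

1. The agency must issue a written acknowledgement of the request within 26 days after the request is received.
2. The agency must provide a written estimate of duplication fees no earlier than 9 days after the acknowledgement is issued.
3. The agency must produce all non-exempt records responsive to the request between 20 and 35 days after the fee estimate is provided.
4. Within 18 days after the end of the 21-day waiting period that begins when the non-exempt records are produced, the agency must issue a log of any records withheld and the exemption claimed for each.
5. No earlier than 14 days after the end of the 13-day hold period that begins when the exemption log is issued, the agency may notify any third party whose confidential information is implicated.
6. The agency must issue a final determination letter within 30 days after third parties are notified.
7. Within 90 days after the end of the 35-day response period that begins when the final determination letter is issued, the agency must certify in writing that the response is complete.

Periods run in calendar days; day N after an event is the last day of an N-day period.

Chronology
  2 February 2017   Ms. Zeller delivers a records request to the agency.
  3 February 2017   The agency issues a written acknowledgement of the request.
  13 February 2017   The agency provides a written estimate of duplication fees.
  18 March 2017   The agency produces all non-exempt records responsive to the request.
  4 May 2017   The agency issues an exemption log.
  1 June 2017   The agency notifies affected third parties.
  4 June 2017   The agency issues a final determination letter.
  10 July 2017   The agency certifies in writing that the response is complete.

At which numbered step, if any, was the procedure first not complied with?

(1) due by 2 February 2017 + 26 days = 28 February 2017; done 3 February 2017 — timely.
(2) permitted from 3 February 2017 + 9 days = 12 February 2017 onward; done 13 February 2017 — permitted.
(3) the permitted window runs from 13 February 2017 + 20 = 5 March 2017 to 13 February 2017 + 35 = 20 March 2017; 18 March 2017 falls inside that range.
(4) due by 8 April 2017 + 18 days = 26 April 2017; done 4 May 2017 — 8 days late.
The procedure was therefore not followed at step 4.

Step 4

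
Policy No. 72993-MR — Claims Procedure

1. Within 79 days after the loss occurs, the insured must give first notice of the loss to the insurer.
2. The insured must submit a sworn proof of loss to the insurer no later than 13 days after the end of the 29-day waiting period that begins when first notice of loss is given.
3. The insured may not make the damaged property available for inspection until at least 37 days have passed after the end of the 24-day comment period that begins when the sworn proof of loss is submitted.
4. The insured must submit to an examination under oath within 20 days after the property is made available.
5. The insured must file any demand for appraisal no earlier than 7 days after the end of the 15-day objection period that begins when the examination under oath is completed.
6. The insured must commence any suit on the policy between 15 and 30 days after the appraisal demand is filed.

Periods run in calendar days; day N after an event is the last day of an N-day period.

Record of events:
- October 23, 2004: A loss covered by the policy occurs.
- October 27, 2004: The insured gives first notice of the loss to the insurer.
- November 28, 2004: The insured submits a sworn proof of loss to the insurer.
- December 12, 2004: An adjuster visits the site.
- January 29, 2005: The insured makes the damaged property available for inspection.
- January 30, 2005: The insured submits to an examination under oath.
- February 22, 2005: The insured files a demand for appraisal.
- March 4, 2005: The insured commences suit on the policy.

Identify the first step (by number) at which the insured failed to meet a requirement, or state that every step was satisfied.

(1) due by October 23, 2004 + 79 days = January 10, 2005; done October 27, 2004 — timely.
(2) due by November 25, 2004 + 13 days = December 8, 2004; completed November 28, 2004, before the deadline.
(3) permitted from December 22, 2004 + 37 days = January 28, 2005 onward; done January 29, 2005 — permitted.
(4) due by January 29, 2005 + 20 days = February 18, 2005; done January 30, 2005 — timely.
(5) permitted from February 14, 2005 + 7 days = February 21, 2005 onward; done February 22, 2005 — permitted.
(6) the permitted window runs from February 22, 2005 + 15 = March 9, 2005 to February 22, 2005 + 30 = March 24, 2005; done March 4, 2005 — 5 days before the window opened.

Step 6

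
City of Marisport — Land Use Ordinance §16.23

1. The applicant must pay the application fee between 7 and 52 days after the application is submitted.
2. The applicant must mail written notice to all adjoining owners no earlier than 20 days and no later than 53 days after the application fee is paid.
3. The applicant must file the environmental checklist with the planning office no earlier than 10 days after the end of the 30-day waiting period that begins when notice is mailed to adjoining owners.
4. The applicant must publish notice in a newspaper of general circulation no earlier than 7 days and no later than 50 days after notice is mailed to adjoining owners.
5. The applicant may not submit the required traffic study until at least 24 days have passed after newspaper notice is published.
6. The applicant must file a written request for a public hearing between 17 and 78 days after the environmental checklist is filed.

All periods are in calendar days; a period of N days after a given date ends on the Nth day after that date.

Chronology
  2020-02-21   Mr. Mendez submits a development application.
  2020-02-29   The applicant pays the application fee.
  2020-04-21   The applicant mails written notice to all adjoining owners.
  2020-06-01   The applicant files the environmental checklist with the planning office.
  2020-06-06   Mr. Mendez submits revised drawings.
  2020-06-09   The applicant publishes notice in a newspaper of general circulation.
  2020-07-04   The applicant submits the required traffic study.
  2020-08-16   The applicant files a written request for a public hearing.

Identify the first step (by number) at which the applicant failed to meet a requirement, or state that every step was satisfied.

None — every step was satisfied

(1) the permitted window runs from 2020-02-21 + 7 = 2020-02-28 to 2020-02-21 + 52 = 2020-04-13; done 2020-02-29, which is between those dates.
(2) the permitted window runs from 2020-02-29 + 20 = 2020-03-20 to 2020-02-29 + 53 = 2020-04-22; done 2020-04-21 — within the window.
(3) permitted from 2020-05-21 + 10 days = 2020-05-31 onward; done 2020-06-01 — permitted.
(4) the permitted window runs from 2020-04-21 + 7 = 2020-04-28 to 2020-04-21 + 50 = 2020-06-10; done 2020-06-09 — within the window.
(5) permitted from 2020-06-09 + 24 days = 2020-07-03 onward; done 2020-07-04 — permitted.
(6) the permitted window runs from 2020-06-01 + 17 = 2020-06-18 to 2020-06-01 + 78 = 2020-08-18; 2020-08-16 falls inside that range.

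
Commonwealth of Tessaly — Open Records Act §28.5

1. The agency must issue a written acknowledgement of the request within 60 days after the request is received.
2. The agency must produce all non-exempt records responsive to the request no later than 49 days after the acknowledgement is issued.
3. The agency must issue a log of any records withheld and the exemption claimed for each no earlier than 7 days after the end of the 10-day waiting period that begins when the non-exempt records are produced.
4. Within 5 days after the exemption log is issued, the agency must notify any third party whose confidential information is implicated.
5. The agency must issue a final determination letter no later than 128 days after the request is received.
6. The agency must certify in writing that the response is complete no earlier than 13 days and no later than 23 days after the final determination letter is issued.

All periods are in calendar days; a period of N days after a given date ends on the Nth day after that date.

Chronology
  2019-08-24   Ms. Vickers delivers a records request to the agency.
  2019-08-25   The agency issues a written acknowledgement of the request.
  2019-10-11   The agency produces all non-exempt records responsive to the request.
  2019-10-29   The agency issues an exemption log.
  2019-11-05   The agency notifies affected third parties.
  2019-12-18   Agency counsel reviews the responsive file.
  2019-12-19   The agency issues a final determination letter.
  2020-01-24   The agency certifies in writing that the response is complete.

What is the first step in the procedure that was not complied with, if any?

Step 4

Step 1 — counting 60 days from 2019-08-24 (when the request is received) gives a deadline of 2019-10-23; completed 2019-08-25, before the deadline.
Step 2 — counting 49 days from 2019-08-25 (when the acknowledgement is issued) gives a deadline of 2019-10-13; done 2019-10-11 — timely.
Step 3 — must wait 7 days from 2019-10-21 (end of the 10-day waiting period, which began when the non-exempt records are produced on 2019-10-11), so not before 2019-10-28; 2019-10-29 is on or after that date.
Step 4 — counting 5 days from 2019-10-29 (when the exemption log is issued) gives a deadline of 2019-11-03; 2019-11-05 misses that deadline by 2 days.
The procedure was therefore not followed at step 4.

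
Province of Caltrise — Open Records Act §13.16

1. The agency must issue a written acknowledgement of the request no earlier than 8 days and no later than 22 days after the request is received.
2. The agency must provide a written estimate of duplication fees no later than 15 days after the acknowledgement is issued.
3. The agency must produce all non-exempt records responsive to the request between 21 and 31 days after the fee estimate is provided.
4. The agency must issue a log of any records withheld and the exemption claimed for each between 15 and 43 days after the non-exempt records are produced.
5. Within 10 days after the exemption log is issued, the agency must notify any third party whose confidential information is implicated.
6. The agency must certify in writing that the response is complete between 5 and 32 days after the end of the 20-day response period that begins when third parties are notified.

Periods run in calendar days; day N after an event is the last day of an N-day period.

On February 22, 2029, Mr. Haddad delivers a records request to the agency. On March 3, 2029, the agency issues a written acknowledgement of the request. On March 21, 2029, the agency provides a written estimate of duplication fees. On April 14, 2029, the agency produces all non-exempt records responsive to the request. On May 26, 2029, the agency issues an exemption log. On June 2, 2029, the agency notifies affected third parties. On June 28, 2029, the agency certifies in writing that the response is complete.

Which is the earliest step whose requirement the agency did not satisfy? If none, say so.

Step 2

Step 1 — 8 and 22 days from February 22, 2029 (when the request is received) are March 2, 2029 and March 16, 2029 respectively; March 3, 2029 falls inside that range.
Step 2 — counting 15 days from March 3, 2029 (when the acknowledgement is issued) gives a deadline of March 18, 2029; March 21, 2029 misses that deadline by 3 days.
The analysis stops there.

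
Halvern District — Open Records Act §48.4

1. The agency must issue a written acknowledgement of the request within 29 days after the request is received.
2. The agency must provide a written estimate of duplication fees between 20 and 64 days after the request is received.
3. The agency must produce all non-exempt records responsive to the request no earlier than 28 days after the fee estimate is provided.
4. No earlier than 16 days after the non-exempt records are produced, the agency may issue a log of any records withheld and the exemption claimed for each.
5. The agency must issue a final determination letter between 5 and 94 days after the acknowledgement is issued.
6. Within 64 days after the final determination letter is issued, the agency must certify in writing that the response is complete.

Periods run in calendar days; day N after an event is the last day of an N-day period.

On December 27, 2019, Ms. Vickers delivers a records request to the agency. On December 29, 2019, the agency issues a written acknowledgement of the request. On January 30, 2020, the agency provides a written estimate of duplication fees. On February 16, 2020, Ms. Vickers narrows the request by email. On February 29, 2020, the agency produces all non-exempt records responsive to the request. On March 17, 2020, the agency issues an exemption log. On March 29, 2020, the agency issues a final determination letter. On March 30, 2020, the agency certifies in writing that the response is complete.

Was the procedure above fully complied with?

Yes

(1) due by December 27, 2019 + 29 days = January 25, 2020; completed December 29, 2019, before the deadline.
(2) the permitted window runs from December 27, 2019 + 20 = January 16, 2020 to December 27, 2019 + 64 = February 29, 2020; done January 30, 2020, which is between those dates.
(3) permitted from January 30, 2020 + 28 days = February 27, 2020 onward; done February 29, 2020, after the minimum wait.
(4) permitted from February 29, 2020 + 16 days = March 16, 2020 onward; done March 17, 2020, after the minimum wait.
(5) the permitted window runs from December 29, 2019 + 5 = January 3, 2020 to December 29, 2019 + 94 = April 1, 2020; done March 29, 2020, which is between those dates.
(6) due by March 29, 2020 + 64 days = June 1, 2020; done March 30, 2020 — timely.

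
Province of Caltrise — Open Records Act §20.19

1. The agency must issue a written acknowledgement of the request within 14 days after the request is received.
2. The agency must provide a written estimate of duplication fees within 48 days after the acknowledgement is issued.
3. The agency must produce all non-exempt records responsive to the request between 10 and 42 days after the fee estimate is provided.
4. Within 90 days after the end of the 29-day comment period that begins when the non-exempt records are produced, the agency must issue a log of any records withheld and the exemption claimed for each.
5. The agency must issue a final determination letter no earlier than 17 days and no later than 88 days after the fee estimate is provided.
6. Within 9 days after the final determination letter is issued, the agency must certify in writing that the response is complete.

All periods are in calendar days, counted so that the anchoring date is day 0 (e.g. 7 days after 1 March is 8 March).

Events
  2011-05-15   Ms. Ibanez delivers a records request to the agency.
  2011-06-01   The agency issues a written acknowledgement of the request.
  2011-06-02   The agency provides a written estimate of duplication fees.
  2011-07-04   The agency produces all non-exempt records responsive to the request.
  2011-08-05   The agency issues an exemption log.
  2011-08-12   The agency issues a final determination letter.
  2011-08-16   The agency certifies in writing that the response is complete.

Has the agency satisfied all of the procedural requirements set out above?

(1) due by 2011-05-15 + 14 days = 2011-05-29; done 2011-06-01 — 3 days late.

No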